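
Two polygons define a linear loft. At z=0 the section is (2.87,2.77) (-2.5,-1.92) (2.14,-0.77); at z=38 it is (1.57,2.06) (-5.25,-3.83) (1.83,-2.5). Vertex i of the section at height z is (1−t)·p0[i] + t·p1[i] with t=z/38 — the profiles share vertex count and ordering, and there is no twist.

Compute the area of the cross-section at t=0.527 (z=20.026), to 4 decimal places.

Area at t=0.527: 11.9519

Cross-section at t=0.527: each vertex is (1-t)·p0[i] + t·p1[i].
  v1: (1-0.527)·(2.87,2.77) + 0.527·(1.57,2.06) = (2.1849,2.3958)
  v2: (1-0.527)·(-2.5,-1.92) + 0.527·(-5.25,-3.83) = (-3.9493,-2.9266)
  v3: (1-0.527)·(2.14,-0.77) + 0.527·(1.83,-2.5) = (1.9766,-1.6817)
Shoelace sum Σ(x_i·y_{i+1} − x_{i+1}·y_i):
  i=1: 2.1849·-2.9266 − -3.9493·2.3958 = +3.0675 (running +3.0675)
  i=2: -3.9493·-1.6817 − 1.9766·-2.9266 = +12.4262 (running +15.4937)
  i=3: 1.9766·2.3958 − 2.1849·-1.6817 = +8.4100 (running +23.9037)
Area = |Σ|/2 = |23.9037|/2 = 11.9519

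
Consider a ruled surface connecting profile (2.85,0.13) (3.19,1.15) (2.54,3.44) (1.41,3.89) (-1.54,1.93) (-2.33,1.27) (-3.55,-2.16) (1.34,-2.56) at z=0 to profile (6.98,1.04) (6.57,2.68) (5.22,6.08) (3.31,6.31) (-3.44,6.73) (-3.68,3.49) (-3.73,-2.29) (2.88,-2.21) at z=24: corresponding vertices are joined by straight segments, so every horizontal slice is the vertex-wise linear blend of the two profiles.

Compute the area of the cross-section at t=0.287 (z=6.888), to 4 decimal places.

Area at t=0.287: 40.6137

Cross-section at t=0.287: each vertex is (1-t)·p0[i] + t·p1[i].
  v1: (1-0.287)·(2.85,0.13) + 0.287·(6.98,1.04) = (4.0353,0.3912)
  v2: (1-0.287)·(3.19,1.15) + 0.287·(6.57,2.68) = (4.1601,1.5891)
  v3: (1-0.287)·(2.54,3.44) + 0.287·(5.22,6.08) = (3.3092,4.1977)
  v4: (1-0.287)·(1.41,3.89) + 0.287·(3.31,6.31) = (1.9553,4.5845)
  v5: (1-0.287)·(-1.54,1.93) + 0.287·(-3.44,6.73) = (-2.0853,3.3076)
  v6: (1-0.287)·(-2.33,1.27) + 0.287·(-3.68,3.49) = (-2.7175,1.9071)
  v7: (1-0.287)·(-3.55,-2.16) + 0.287·(-3.73,-2.29) = (-3.6017,-2.1973)
  v8: (1-0.287)·(1.34,-2.56) + 0.287·(2.88,-2.21) = (1.7820,-2.4596)
Shoelace sum Σ(x_i·y_{i+1} − x_{i+1}·y_i):
  i=1: 4.0353·1.5891 − 4.1601·0.3912 = +4.7853 (running +4.7853)
  i=2: 4.1601·4.1977 − 3.3092·1.5891 = +12.2040 (running +16.9892)
  i=3: 3.3092·4.5845 − 1.9553·4.1977 = +6.9633 (running +23.9525)
  i=4: 1.9553·3.3076 − -2.0853·4.5845 = +16.0275 (running +39.9800)
  i=5: -2.0853·1.9071 − -2.7175·3.3076 = +5.0113 (running +44.9913)
  i=6: -2.7175·-2.1973 − -3.6017·1.9071 = +12.8399 (running +57.8312)
  i=7: -3.6017·-2.4596 − 1.7820·-2.1973 = +12.7740 (running +70.6052)
  i=8: 1.7820·0.3912 − 4.0353·-2.4596 = +10.6221 (running +81.2273)
Area = |Σ|/2 = |81.2273|/2 = 40.6137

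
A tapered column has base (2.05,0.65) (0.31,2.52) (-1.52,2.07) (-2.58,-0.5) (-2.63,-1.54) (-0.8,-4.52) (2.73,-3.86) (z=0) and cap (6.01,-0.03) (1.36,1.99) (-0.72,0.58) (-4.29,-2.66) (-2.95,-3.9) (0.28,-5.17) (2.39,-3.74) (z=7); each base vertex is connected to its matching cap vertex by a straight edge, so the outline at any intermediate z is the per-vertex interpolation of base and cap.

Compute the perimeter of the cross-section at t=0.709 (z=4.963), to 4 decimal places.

Perimeter at t=0.709: 22.9873

Cross-section at t=0.709: each vertex is (1-t)·p0[i] + t·p1[i].
  v1: (1-0.709)·(2.05,0.65) + 0.709·(6.01,-0.03) = (4.8576,0.1679)
  v2: (1-0.709)·(0.31,2.52) + 0.709·(1.36,1.99) = (1.0545,2.1442)
  v3: (1-0.709)·(-1.52,2.07) + 0.709·(-0.72,0.58) = (-0.9528,1.0136)
  v4: (1-0.709)·(-2.58,-0.5) + 0.709·(-4.29,-2.66) = (-3.7924,-2.0314)
  v5: (1-0.709)·(-2.63,-1.54) + 0.709·(-2.95,-3.9) = (-2.8569,-3.2132)
  v6: (1-0.709)·(-0.8,-4.52) + 0.709·(0.28,-5.17) = (-0.0343,-4.9809)
  v7: (1-0.709)·(2.73,-3.86) + 0.709·(2.39,-3.74) = (2.4889,-3.7749)
Perimeter = Σ |v_{i+1} − v_i|:
  edge 1→2: √(-3.8032² + 1.9763²) = 4.2860 (running 4.2860)
  edge 2→3: √(-2.0072² + -1.1306²) = 2.3038 (running 6.5898)
  edge 3→4: √(-2.8396² + -3.0450²) = 4.1636 (running 10.7534)
  edge 4→5: √(0.9355² + -1.1818²) = 1.5073 (running 12.2607)
  edge 5→6: √(2.8226² + -1.7676²) = 3.3304 (running 15.5911)
  edge 6→7: √(2.5232² + 1.2059²) = 2.7966 (running 18.3877)
  edge 7→1: √(2.3687² + 3.9428²) = 4.5996 (running 22.9873)
Perimeter = 22.9873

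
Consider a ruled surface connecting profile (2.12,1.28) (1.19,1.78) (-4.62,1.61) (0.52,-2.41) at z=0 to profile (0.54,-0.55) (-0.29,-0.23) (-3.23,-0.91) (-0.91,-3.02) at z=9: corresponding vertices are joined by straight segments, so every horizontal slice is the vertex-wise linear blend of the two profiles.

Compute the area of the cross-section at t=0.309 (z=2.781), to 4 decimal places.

Cross-section at t=0.309: each vertex is (1-t)·p0[i] + t·p1[i].
  v1: (1-0.309)·(2.12,1.28) + 0.309·(0.54,-0.55) = (1.6318,0.7145)
  v2: (1-0.309)·(1.19,1.78) + 0.309·(-0.29,-0.23) = (0.7327,1.1589)
  v3: (1-0.309)·(-4.62,1.61) + 0.309·(-3.23,-0.91) = (-4.1905,0.8313)
  v4: (1-0.309)·(0.52,-2.41) + 0.309·(-0.91,-3.02) = (0.0781,-2.5985)
Shoelace sum Σ(x_i·y_{i+1} − x_{i+1}·y_i):
  i=1: 1.6318·1.1589 − 0.7327·0.7145 = +1.3676 (running +1.3676)
  i=2: 0.7327·0.8313 − -4.1905·1.1589 = +5.4655 (running +6.8331)
  i=3: -4.1905·-2.5985 − 0.0781·0.8313 = +10.8240 (running +17.6571)
  i=4: 0.0781·0.7145 − 1.6318·-2.5985 = +4.2960 (running +21.9530)
Area = |Σ|/2 = |21.9530|/2 = 10.9765

Area at t=0.309: 10.9765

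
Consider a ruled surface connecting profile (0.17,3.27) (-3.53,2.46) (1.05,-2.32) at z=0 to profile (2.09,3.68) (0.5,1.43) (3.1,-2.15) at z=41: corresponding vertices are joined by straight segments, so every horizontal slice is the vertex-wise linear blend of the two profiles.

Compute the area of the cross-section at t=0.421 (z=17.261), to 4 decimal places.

Cross-section at t=0.421: each vertex is (1-t)·p0[i] + t·p1[i].
  v1: (1-0.421)·(0.17,3.27) + 0.421·(2.09,3.68) = (0.9783,3.4426)
  v2: (1-0.421)·(-3.53,2.46) + 0.421·(0.5,1.43) = (-1.8334,2.0264)
  v3: (1-0.421)·(1.05,-2.32) + 0.421·(3.1,-2.15) = (1.9130,-2.2484)
Shoelace sum Σ(x_i·y_{i+1} − x_{i+1}·y_i):
  i=1: 0.9783·2.0264 − -1.8334·3.4426 = +8.2940 (running +8.2940)
  i=2: -1.8334·-2.2484 − 1.9130·2.0264 = +0.2457 (running +8.5397)
  i=3: 1.9130·3.4426 − 0.9783·-2.2484 = +8.7856 (running +17.3252)
Area = |Σ|/2 = |17.3252|/2 = 8.6626

Area at t=0.421: 8.6626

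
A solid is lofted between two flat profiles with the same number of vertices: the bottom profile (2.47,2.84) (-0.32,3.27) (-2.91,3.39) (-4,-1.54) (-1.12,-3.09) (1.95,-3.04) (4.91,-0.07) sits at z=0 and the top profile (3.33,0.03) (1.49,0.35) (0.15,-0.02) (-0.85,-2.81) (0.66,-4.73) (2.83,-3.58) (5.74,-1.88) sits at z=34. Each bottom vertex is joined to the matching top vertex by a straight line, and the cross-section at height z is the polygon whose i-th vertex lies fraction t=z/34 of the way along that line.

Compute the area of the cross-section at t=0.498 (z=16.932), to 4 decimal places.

Area at t=0.498: 29.9617

Cross-section at t=0.498: each vertex is (1-t)·p0[i] + t·p1[i].
  v1: (1-0.498)·(2.47,2.84) + 0.498·(3.33,0.03) = (2.8983,1.4406)
  v2: (1-0.498)·(-0.32,3.27) + 0.498·(1.49,0.35) = (0.5814,1.8158)
  v3: (1-0.498)·(-2.91,3.39) + 0.498·(0.15,-0.02) = (-1.3861,1.6918)
  v4: (1-0.498)·(-4,-1.54) + 0.498·(-0.85,-2.81) = (-2.4313,-2.1725)
  v5: (1-0.498)·(-1.12,-3.09) + 0.498·(0.66,-4.73) = (-0.2336,-3.9067)
  v6: (1-0.498)·(1.95,-3.04) + 0.498·(2.83,-3.58) = (2.3882,-3.3089)
  v7: (1-0.498)·(4.91,-0.07) + 0.498·(5.74,-1.88) = (5.3233,-0.9714)
Shoelace sum Σ(x_i·y_{i+1} − x_{i+1}·y_i):
  i=1: 2.8983·1.8158 − 0.5814·1.4406 = +4.4253 (running +4.4253)
  i=2: 0.5814·1.6918 − -1.3861·1.8158 = +3.5006 (running +7.9258)
  i=3: -1.3861·-2.1725 − -2.4313·1.6918 = +7.1246 (running +15.0504)
  i=4: -2.4313·-3.9067 − -0.2336·-2.1725 = +8.9910 (running +24.0414)
  i=5: -0.2336·-3.3089 − 2.3882·-3.9067 = +10.1030 (running +34.1445)
  i=6: 2.3882·-0.9714 − 5.3233·-3.3089 = +15.2946 (running +49.4391)
  i=7: 5.3233·1.4406 − 2.8983·-0.9714 = +10.4842 (running +59.9233)
Area = |Σ|/2 = |59.9233|/2 = 29.9617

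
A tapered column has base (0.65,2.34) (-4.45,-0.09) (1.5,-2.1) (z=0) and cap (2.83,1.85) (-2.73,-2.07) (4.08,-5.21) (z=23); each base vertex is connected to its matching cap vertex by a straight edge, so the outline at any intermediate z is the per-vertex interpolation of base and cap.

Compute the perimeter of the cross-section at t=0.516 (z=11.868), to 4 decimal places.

Cross-section at t=0.516: each vertex is (1-t)·p0[i] + t·p1[i].
  v1: (1-0.516)·(0.65,2.34) + 0.516·(2.83,1.85) = (1.7749,2.0872)
  v2: (1-0.516)·(-4.45,-0.09) + 0.516·(-2.73,-2.07) = (-3.5625,-1.1117)
  v3: (1-0.516)·(1.5,-2.1) + 0.516·(4.08,-5.21) = (2.8313,-3.7048)
Perimeter = Σ |v_{i+1} − v_i|:
  edge 1→2: √(-5.3374² + -3.1988²) = 6.2225 (running 6.2225)
  edge 2→3: √(6.3938² + -2.5931²) = 6.8996 (running 13.1221)
  edge 3→1: √(-1.0564² + 5.7919²) = 5.8875 (running 19.0096)
Perimeter = 19.0096

Perimeter at t=0.516: 19.0096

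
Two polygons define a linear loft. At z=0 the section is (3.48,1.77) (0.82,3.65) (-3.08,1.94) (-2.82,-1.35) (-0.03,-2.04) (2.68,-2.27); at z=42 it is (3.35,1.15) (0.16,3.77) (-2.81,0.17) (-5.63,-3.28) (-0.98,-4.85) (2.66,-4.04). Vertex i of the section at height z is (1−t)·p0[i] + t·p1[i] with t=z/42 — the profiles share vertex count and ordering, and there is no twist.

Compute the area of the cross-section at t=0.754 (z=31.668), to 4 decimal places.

Cross-section at t=0.754: each vertex is (1-t)·p0[i] + t·p1[i].
  v1: (1-0.754)·(3.48,1.77) + 0.754·(3.35,1.15) = (3.3820,1.3025)
  v2: (1-0.754)·(0.82,3.65) + 0.754·(0.16,3.77) = (0.3224,3.7405)
  v3: (1-0.754)·(-3.08,1.94) + 0.754·(-2.81,0.17) = (-2.8764,0.6054)
  v4: (1-0.754)·(-2.82,-1.35) + 0.754·(-5.63,-3.28) = (-4.9387,-2.8052)
  v5: (1-0.754)·(-0.03,-2.04) + 0.754·(-0.98,-4.85) = (-0.7463,-4.1587)
  v6: (1-0.754)·(2.68,-2.27) + 0.754·(2.66,-4.04) = (2.6649,-3.6046)
Shoelace sum Σ(x_i·y_{i+1} − x_{i+1}·y_i):
  i=1: 3.3820·3.7405 − 0.3224·1.3025 = +12.2303 (running +12.2303)
  i=2: 0.3224·0.6054 − -2.8764·3.7405 = +10.9544 (running +23.1847)
  i=3: -2.8764·-2.8052 − -4.9387·0.6054 = +11.0590 (running +34.2437)
  i=4: -4.9387·-4.1587 − -0.7463·-2.8052 = +18.4454 (running +52.6891)
  i=5: -0.7463·-3.6046 − 2.6649·-4.1587 = +13.7728 (running +66.4619)
  i=6: 2.6649·1.3025 − 3.3820·-3.6046 = +15.6617 (running +82.1236)
Area = |Σ|/2 = |82.1236|/2 = 41.0618

Area at t=0.754: 41.0618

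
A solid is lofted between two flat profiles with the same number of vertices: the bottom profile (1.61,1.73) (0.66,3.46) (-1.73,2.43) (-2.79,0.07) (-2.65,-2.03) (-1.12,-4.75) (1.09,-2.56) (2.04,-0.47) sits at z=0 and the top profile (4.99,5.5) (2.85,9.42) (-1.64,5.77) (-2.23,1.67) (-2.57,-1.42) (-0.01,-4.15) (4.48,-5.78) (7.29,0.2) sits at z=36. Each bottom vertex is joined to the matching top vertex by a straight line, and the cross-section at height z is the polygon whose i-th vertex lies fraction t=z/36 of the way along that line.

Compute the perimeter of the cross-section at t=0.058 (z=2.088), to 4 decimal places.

Cross-section at t=0.058: each vertex is (1-t)·p0[i] + t·p1[i].
  v1: (1-0.058)·(1.61,1.73) + 0.058·(4.99,5.5) = (1.8060,1.9487)
  v2: (1-0.058)·(0.66,3.46) + 0.058·(2.85,9.42) = (0.7870,3.8057)
  v3: (1-0.058)·(-1.73,2.43) + 0.058·(-1.64,5.77) = (-1.7248,2.6237)
  v4: (1-0.058)·(-2.79,0.07) + 0.058·(-2.23,1.67) = (-2.7575,0.1628)
  v5: (1-0.058)·(-2.65,-2.03) + 0.058·(-2.57,-1.42) = (-2.6454,-1.9946)
  v6: (1-0.058)·(-1.12,-4.75) + 0.058·(-0.01,-4.15) = (-1.0556,-4.7152)
  v7: (1-0.058)·(1.09,-2.56) + 0.058·(4.48,-5.78) = (1.2866,-2.7468)
  v8: (1-0.058)·(2.04,-0.47) + 0.058·(7.29,0.2) = (2.3445,-0.4311)
Perimeter = Σ |v_{i+1} − v_i|:
  edge 1→2: √(-1.0190² + 1.8570²) = 2.1182 (running 2.1182)
  edge 2→3: √(-2.5118² + -1.1820²) = 2.7760 (running 4.8942)
  edge 3→4: √(-1.0327² + -2.4609²) = 2.6688 (running 7.5631)
  edge 4→5: √(0.1122² + -2.1574²) = 2.1603 (running 9.7234)
  edge 5→6: √(1.5897² + -2.7206²) = 3.1510 (running 12.8744)
  edge 6→7: √(2.3422² + 1.9684²) = 3.0595 (running 15.9340)
  edge 7→8: √(1.0579² + 2.3156²) = 2.5458 (running 18.4798)
  edge 8→1: √(-0.5385² + 2.3798²) = 2.4400 (running 20.9197)
Perimeter = 20.9197

Perimeter at t=0.058: 20.9197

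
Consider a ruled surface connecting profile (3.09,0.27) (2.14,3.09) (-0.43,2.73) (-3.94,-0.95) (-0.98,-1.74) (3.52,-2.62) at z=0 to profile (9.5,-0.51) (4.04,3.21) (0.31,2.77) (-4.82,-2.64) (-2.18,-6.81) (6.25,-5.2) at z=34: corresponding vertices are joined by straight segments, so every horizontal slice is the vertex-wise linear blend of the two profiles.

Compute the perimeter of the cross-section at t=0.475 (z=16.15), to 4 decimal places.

Cross-section at t=0.475: each vertex is (1-t)·p0[i] + t·p1[i].
  v1: (1-0.475)·(3.09,0.27) + 0.475·(9.5,-0.51) = (6.1348,-0.1005)
  v2: (1-0.475)·(2.14,3.09) + 0.475·(4.04,3.21) = (3.0425,3.1470)
  v3: (1-0.475)·(-0.43,2.73) + 0.475·(0.31,2.77) = (-0.0785,2.7490)
  v4: (1-0.475)·(-3.94,-0.95) + 0.475·(-4.82,-2.64) = (-4.3580,-1.7528)
  v5: (1-0.475)·(-0.98,-1.74) + 0.475·(-2.18,-6.81) = (-1.5500,-4.1482)
  v6: (1-0.475)·(3.52,-2.62) + 0.475·(6.25,-5.2) = (4.8167,-3.8455)
Perimeter = Σ |v_{i+1} − v_i|:
  edge 1→2: √(-3.0923² + 3.2475²) = 4.4842 (running 4.4842)
  edge 2→3: √(-3.1210² + -0.3980²) = 3.1463 (running 7.6305)
  edge 3→4: √(-4.2795² + -4.5018²) = 6.2113 (running 13.8418)
  edge 4→5: √(2.8080² + -2.3955²) = 3.6910 (running 17.5327)
  edge 5→6: √(6.3667² + 0.3027²) = 6.3739 (running 23.9067)
  edge 6→1: √(1.3180² + 3.7450²) = 3.9702 (running 27.8768)
Perimeter = 27.8768

Perimeter at t=0.475: 27.8768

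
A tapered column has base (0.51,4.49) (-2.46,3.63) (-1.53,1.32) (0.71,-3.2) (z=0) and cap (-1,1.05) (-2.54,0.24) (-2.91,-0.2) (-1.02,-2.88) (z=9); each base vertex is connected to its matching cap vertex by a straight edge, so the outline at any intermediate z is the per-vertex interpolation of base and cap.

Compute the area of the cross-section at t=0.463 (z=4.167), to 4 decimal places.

Area at t=0.463: 7.8048

Cross-section at t=0.463: each vertex is (1-t)·p0[i] + t·p1[i].
  v1: (1-0.463)·(0.51,4.49) + 0.463·(-1,1.05) = (-0.1891,2.8973)
  v2: (1-0.463)·(-2.46,3.63) + 0.463·(-2.54,0.24) = (-2.4970,2.0604)
  v3: (1-0.463)·(-1.53,1.32) + 0.463·(-2.91,-0.2) = (-2.1689,0.6162)
  v4: (1-0.463)·(0.71,-3.2) + 0.463·(-1.02,-2.88) = (-0.0910,-3.0518)
Shoelace sum Σ(x_i·y_{i+1} − x_{i+1}·y_i):
  i=1: -0.1891·2.0604 − -2.4970·2.8973 = +6.8449 (running +6.8449)
  i=2: -2.4970·0.6162 − -2.1689·2.0604 = +2.9302 (running +9.7751)
  i=3: -2.1689·-3.0518 − -0.0910·0.6162 = +6.6753 (running +16.4504)
  i=4: -0.0910·2.8973 − -0.1891·-3.0518 = -0.8408 (running +15.6096)
Area = |Σ|/2 = |15.6096|/2 = 7.8048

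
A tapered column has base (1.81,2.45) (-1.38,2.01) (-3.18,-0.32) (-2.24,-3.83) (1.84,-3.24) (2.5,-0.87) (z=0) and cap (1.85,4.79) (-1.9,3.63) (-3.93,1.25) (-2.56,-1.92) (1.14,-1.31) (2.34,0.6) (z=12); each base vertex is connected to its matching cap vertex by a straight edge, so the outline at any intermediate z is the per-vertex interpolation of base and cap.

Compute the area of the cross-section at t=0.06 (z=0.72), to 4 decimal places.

Cross-section at t=0.06: each vertex is (1-t)·p0[i] + t·p1[i].
  v1: (1-0.06)·(1.81,2.45) + 0.06·(1.85,4.79) = (1.8124,2.5904)
  v2: (1-0.06)·(-1.38,2.01) + 0.06·(-1.9,3.63) = (-1.4112,2.1072)
  v3: (1-0.06)·(-3.18,-0.32) + 0.06·(-3.93,1.25) = (-3.2250,-0.2258)
  v4: (1-0.06)·(-2.24,-3.83) + 0.06·(-2.56,-1.92) = (-2.2592,-3.7154)
  v5: (1-0.06)·(1.84,-3.24) + 0.06·(1.14,-1.31) = (1.7980,-3.1242)
  v6: (1-0.06)·(2.5,-0.87) + 0.06·(2.34,0.6) = (2.4904,-0.7818)
Shoelace sum Σ(x_i·y_{i+1} − x_{i+1}·y_i):
  i=1: 1.8124·2.1072 − -1.4112·2.5904 = +7.4747 (running +7.4747)
  i=2: -1.4112·-0.2258 − -3.2250·2.1072 = +7.1144 (running +14.5890)
  i=3: -3.2250·-3.7154 − -2.2592·-0.2258 = +11.4720 (running +26.0611)
  i=4: -2.2592·-3.1242 − 1.7980·-3.7154 = +13.7385 (running +39.7996)
  i=5: 1.7980·-0.7818 − 2.4904·-3.1242 = +6.3748 (running +46.1744)
  i=6: 2.4904·2.5904 − 1.8124·-0.7818 = +7.8681 (running +54.0424)
Area = |Σ|/2 = |54.0424|/2 = 27.0212

Area at t=0.06: 27.0212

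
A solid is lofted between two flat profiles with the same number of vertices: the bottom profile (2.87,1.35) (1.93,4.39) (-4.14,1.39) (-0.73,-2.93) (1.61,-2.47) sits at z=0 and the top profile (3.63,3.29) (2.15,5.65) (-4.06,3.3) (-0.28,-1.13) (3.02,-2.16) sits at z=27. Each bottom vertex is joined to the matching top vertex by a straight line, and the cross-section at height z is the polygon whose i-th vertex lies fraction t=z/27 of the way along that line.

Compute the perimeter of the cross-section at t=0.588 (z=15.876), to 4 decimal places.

Perimeter at t=0.588: 23.0937

Cross-section at t=0.588: each vertex is (1-t)·p0[i] + t·p1[i].
  v1: (1-0.588)·(2.87,1.35) + 0.588·(3.63,3.29) = (3.3169,2.4907)
  v2: (1-0.588)·(1.93,4.39) + 0.588·(2.15,5.65) = (2.0594,5.1309)
  v3: (1-0.588)·(-4.14,1.39) + 0.588·(-4.06,3.3) = (-4.0930,2.5131)
  v4: (1-0.588)·(-0.73,-2.93) + 0.588·(-0.28,-1.13) = (-0.4654,-1.8716)
  v5: (1-0.588)·(1.61,-2.47) + 0.588·(3.02,-2.16) = (2.4391,-2.2877)
Perimeter = Σ |v_{i+1} − v_i|:
  edge 1→2: √(-1.2575² + 2.6402²) = 2.9243 (running 2.9243)
  edge 2→3: √(-6.1523² + -2.6178²) = 6.6861 (running 9.6104)
  edge 3→4: √(3.6276² + -4.3847²) = 5.6907 (running 15.3012)
  edge 4→5: √(2.9045² + -0.4161²) = 2.9341 (running 18.2353)
  edge 5→1: √(0.8778² + 4.7784²) = 4.8584 (running 23.0937)
Perimeter = 23.0937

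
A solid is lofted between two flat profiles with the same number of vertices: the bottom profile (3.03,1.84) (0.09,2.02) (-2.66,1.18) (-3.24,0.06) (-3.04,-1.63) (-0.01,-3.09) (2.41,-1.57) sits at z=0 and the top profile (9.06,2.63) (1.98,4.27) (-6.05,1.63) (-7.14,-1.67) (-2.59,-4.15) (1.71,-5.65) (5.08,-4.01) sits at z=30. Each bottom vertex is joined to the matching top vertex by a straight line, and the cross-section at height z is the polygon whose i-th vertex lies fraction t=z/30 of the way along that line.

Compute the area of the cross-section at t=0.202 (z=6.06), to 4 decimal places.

Cross-section at t=0.202: each vertex is (1-t)·p0[i] + t·p1[i].
  v1: (1-0.202)·(3.03,1.84) + 0.202·(9.06,2.63) = (4.2481,1.9996)
  v2: (1-0.202)·(0.09,2.02) + 0.202·(1.98,4.27) = (0.4718,2.4745)
  v3: (1-0.202)·(-2.66,1.18) + 0.202·(-6.05,1.63) = (-3.3448,1.2709)
  v4: (1-0.202)·(-3.24,0.06) + 0.202·(-7.14,-1.67) = (-4.0278,-0.2895)
  v5: (1-0.202)·(-3.04,-1.63) + 0.202·(-2.59,-4.15) = (-2.9491,-2.1390)
  v6: (1-0.202)·(-0.01,-3.09) + 0.202·(1.71,-5.65) = (0.3374,-3.6071)
  v7: (1-0.202)·(2.41,-1.57) + 0.202·(5.08,-4.01) = (2.9493,-2.0629)
Shoelace sum Σ(x_i·y_{i+1} − x_{i+1}·y_i):
  i=1: 4.2481·2.4745 − 0.4718·1.9996 = +9.5685 (running +9.5685)
  i=2: 0.4718·1.2709 − -3.3448·2.4745 = +8.8762 (running +18.4447)
  i=3: -3.3448·-0.2895 − -4.0278·1.2709 = +6.0871 (running +24.5318)
  i=4: -4.0278·-2.1390 − -2.9491·-0.2895 = +7.7620 (running +32.2938)
  i=5: -2.9491·-3.6071 − 0.3374·-2.1390 = +11.3596 (running +43.6534)
  i=6: 0.3374·-2.0629 − 2.9493·-3.6071 = +9.9425 (running +53.5959)
  i=7: 2.9493·1.9996 − 4.2481·-2.0629 = +14.6607 (running +68.2566)
Area = |Σ|/2 = |68.2566|/2 = 34.1283

Area at t=0.202: 34.1283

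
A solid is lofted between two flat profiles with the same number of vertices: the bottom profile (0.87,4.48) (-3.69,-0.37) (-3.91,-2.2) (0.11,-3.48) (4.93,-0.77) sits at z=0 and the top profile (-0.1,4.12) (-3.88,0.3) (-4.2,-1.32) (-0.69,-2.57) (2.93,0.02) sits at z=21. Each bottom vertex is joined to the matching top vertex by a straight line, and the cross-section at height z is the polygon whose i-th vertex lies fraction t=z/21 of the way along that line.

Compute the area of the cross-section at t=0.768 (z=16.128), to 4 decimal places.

Cross-section at t=0.768: each vertex is (1-t)·p0[i] + t·p1[i].
  v1: (1-0.768)·(0.87,4.48) + 0.768·(-0.1,4.12) = (0.1250,4.2035)
  v2: (1-0.768)·(-3.69,-0.37) + 0.768·(-3.88,0.3) = (-3.8359,0.1446)
  v3: (1-0.768)·(-3.91,-2.2) + 0.768·(-4.2,-1.32) = (-4.1327,-1.5242)
  v4: (1-0.768)·(0.11,-3.48) + 0.768·(-0.69,-2.57) = (-0.5044,-2.7811)
  v5: (1-0.768)·(4.93,-0.77) + 0.768·(2.93,0.02) = (3.3940,-0.1633)
Shoelace sum Σ(x_i·y_{i+1} − x_{i+1}·y_i):
  i=1: 0.1250·0.1446 − -3.8359·4.2035 = +16.1424 (running +16.1424)
  i=2: -3.8359·-1.5242 − -4.1327·0.1446 = +6.4440 (running +22.5864)
  i=3: -4.1327·-2.7811 − -0.5044·-1.5242 = +10.7248 (running +33.3112)
  i=4: -0.5044·-0.1633 − 3.3940·-2.7811 = +9.5215 (running +42.8327)
  i=5: 3.3940·4.2035 − 0.1250·-0.1633 = +14.2872 (running +57.1199)
Area = |Σ|/2 = |57.1199|/2 = 28.5599

Area at t=0.768: 28.5599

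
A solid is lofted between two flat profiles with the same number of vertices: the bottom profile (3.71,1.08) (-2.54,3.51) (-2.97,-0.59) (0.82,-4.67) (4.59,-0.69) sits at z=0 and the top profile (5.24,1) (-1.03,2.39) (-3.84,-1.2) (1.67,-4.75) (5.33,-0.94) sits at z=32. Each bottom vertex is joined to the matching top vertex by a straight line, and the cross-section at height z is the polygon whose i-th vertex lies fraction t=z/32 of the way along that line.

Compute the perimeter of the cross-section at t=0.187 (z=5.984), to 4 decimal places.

Perimeter at t=0.187: 23.8532

Cross-section at t=0.187: each vertex is (1-t)·p0[i] + t·p1[i].
  v1: (1-0.187)·(3.71,1.08) + 0.187·(5.24,1) = (3.9961,1.0650)
  v2: (1-0.187)·(-2.54,3.51) + 0.187·(-1.03,2.39) = (-2.2576,3.3006)
  v3: (1-0.187)·(-2.97,-0.59) + 0.187·(-3.84,-1.2) = (-3.1327,-0.7041)
  v4: (1-0.187)·(0.82,-4.67) + 0.187·(1.67,-4.75) = (0.9789,-4.6850)
  v5: (1-0.187)·(4.59,-0.69) + 0.187·(5.33,-0.94) = (4.7284,-0.7368)
Perimeter = Σ |v_{i+1} − v_i|:
  edge 1→2: √(-6.2537² + 2.2355²) = 6.6413 (running 6.6413)
  edge 2→3: √(-0.8751² + -4.0046²) = 4.0991 (running 10.7404)
  edge 3→4: √(4.1116² + -3.9809²) = 5.7230 (running 16.4634)
  edge 4→5: √(3.7494² + 3.9482²) = 5.4449 (running 21.9083)
  edge 5→1: √(-0.7323² + 1.8018²) = 1.9449 (running 23.8532)
Perimeter = 23.8532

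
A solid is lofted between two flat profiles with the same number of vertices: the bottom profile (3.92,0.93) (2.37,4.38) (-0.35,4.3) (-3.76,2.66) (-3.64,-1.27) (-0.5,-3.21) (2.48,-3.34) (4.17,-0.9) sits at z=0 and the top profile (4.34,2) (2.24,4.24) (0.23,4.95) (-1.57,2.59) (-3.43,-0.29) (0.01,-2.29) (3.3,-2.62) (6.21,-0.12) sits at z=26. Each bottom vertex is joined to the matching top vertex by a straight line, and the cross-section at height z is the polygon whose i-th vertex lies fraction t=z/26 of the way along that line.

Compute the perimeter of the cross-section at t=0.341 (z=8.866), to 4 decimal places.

Cross-section at t=0.341: each vertex is (1-t)·p0[i] + t·p1[i].
  v1: (1-0.341)·(3.92,0.93) + 0.341·(4.34,2) = (4.0632,1.2949)
  v2: (1-0.341)·(2.37,4.38) + 0.341·(2.24,4.24) = (2.3257,4.3323)
  v3: (1-0.341)·(-0.35,4.3) + 0.341·(0.23,4.95) = (-0.1522,4.5217)
  v4: (1-0.341)·(-3.76,2.66) + 0.341·(-1.57,2.59) = (-3.0132,2.6361)
  v5: (1-0.341)·(-3.64,-1.27) + 0.341·(-3.43,-0.29) = (-3.5684,-0.9358)
  v6: (1-0.341)·(-0.5,-3.21) + 0.341·(0.01,-2.29) = (-0.3261,-2.8963)
  v7: (1-0.341)·(2.48,-3.34) + 0.341·(3.3,-2.62) = (2.7596,-3.0945)
  v8: (1-0.341)·(4.17,-0.9) + 0.341·(6.21,-0.12) = (4.8656,-0.6340)
Perimeter = Σ |v_{i+1} − v_i|:
  edge 1→2: √(-1.7376² + 3.0374²) = 3.4993 (running 3.4993)
  edge 2→3: √(-2.4779² + 0.1894²) = 2.4851 (running 5.9844)
  edge 3→4: √(-2.8610² + -1.8855²) = 3.4264 (running 9.4108)
  edge 4→5: √(-0.5552² + -3.5720²) = 3.6148 (running 13.0256)
  edge 5→6: √(3.2423² + -1.9605²) = 3.7889 (running 16.8146)
  edge 6→7: √(3.0857² + -0.1982²) = 3.0921 (running 19.9066)
  edge 7→8: √(2.1060² + 2.4605²) = 3.2387 (running 23.1453)
  edge 8→1: √(-0.8024² + 1.9289²) = 2.0891 (running 25.2345)
Perimeter = 25.2345

Perimeter at t=0.341: 25.2345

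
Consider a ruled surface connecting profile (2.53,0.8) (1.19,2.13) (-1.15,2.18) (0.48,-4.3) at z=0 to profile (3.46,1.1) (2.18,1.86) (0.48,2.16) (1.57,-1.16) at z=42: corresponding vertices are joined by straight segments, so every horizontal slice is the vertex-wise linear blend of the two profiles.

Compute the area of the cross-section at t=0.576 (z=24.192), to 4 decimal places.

Area at t=0.576: 7.7069

Cross-section at t=0.576: each vertex is (1-t)·p0[i] + t·p1[i].
  v1: (1-0.576)·(2.53,0.8) + 0.576·(3.46,1.1) = (3.0657,0.9728)
  v2: (1-0.576)·(1.19,2.13) + 0.576·(2.18,1.86) = (1.7602,1.9745)
  v3: (1-0.576)·(-1.15,2.18) + 0.576·(0.48,2.16) = (-0.2111,2.1685)
  v4: (1-0.576)·(0.48,-4.3) + 0.576·(1.57,-1.16) = (1.1078,-2.4914)
Shoelace sum Σ(x_i·y_{i+1} − x_{i+1}·y_i):
  i=1: 3.0657·1.9745 − 1.7602·0.9728 = +4.3408 (running +4.3408)
  i=2: 1.7602·2.1685 − -0.2111·1.9745 = +4.2339 (running +8.5747)
  i=3: -0.2111·-2.4914 − 1.1078·2.1685 = -1.8764 (running +6.6983)
  i=4: 1.1078·0.9728 − 3.0657·-2.4914 = +8.7154 (running +15.4137)
Area = |Σ|/2 = |15.4137|/2 = 7.7069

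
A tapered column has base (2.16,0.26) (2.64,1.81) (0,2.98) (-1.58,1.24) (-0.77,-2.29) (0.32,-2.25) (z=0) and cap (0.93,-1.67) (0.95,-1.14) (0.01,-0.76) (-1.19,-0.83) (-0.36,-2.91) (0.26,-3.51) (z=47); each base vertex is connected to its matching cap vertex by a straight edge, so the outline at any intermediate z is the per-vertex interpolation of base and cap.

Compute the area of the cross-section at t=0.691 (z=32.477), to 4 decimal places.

Cross-section at t=0.691: each vertex is (1-t)·p0[i] + t·p1[i].
  v1: (1-0.691)·(2.16,0.26) + 0.691·(0.93,-1.67) = (1.3101,-1.0736)
  v2: (1-0.691)·(2.64,1.81) + 0.691·(0.95,-1.14) = (1.4722,-0.2284)
  v3: (1-0.691)·(0,2.98) + 0.691·(0.01,-0.76) = (0.0069,0.3957)
  v4: (1-0.691)·(-1.58,1.24) + 0.691·(-1.19,-0.83) = (-1.3105,-0.1904)
  v5: (1-0.691)·(-0.77,-2.29) + 0.691·(-0.36,-2.91) = (-0.4867,-2.7184)
  v6: (1-0.691)·(0.32,-2.25) + 0.691·(0.26,-3.51) = (0.2785,-3.1207)
Shoelace sum Σ(x_i·y_{i+1} − x_{i+1}·y_i):
  i=1: 1.3101·-0.2284 − 1.4722·-1.0736 = +1.2813 (running +1.2813)
  i=2: 1.4722·0.3957 − 0.0069·-0.2284 = +0.5841 (running +1.8654)
  i=3: 0.0069·-0.1904 − -1.3105·0.3957 = +0.5172 (running +2.3826)
  i=4: -1.3105·-2.7184 − -0.4867·-0.1904 = +3.4699 (running +5.8525)
  i=5: -0.4867·-3.1207 − 0.2785·-2.7184 = +2.2760 (running +8.1284)
  i=6: 0.2785·-1.0736 − 1.3101·-3.1207 = +3.7892 (running +11.9177)
Area = |Σ|/2 = |11.9177|/2 = 5.9588

Area at t=0.691: 5.9588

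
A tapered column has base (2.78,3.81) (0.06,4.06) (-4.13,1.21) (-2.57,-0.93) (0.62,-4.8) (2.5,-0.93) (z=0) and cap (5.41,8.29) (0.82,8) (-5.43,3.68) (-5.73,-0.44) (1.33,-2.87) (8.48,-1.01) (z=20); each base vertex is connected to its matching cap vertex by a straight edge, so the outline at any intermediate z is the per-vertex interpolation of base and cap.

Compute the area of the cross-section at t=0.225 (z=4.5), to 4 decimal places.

Area at t=0.225: 50.0023

Cross-section at t=0.225: each vertex is (1-t)·p0[i] + t·p1[i].
  v1: (1-0.225)·(2.78,3.81) + 0.225·(5.41,8.29) = (3.3718,4.8180)
  v2: (1-0.225)·(0.06,4.06) + 0.225·(0.82,8) = (0.2310,4.9465)
  v3: (1-0.225)·(-4.13,1.21) + 0.225·(-5.43,3.68) = (-4.4225,1.7658)
  v4: (1-0.225)·(-2.57,-0.93) + 0.225·(-5.73,-0.44) = (-3.2810,-0.8198)
  v5: (1-0.225)·(0.62,-4.8) + 0.225·(1.33,-2.87) = (0.7797,-4.3658)
  v6: (1-0.225)·(2.5,-0.93) + 0.225·(8.48,-1.01) = (3.8455,-0.9480)
Shoelace sum Σ(x_i·y_{i+1} − x_{i+1}·y_i):
  i=1: 3.3718·4.9465 − 0.2310·4.8180 = +15.5654 (running +15.5654)
  i=2: 0.2310·1.7658 − -4.4225·4.9465 = +22.2838 (running +37.8492)
  i=3: -4.4225·-0.8198 − -3.2810·1.7658 = +9.4188 (running +47.2680)
  i=4: -3.2810·-4.3658 − 0.7797·-0.8198 = +14.9632 (running +62.2312)
  i=5: 0.7797·-0.9480 − 3.8455·-4.3658 = +16.0493 (running +78.2805)
  i=6: 3.8455·4.8180 − 3.3718·-0.9480 = +21.7240 (running +100.0045)
Area = |Σ|/2 = |100.0045|/2 = 50.0023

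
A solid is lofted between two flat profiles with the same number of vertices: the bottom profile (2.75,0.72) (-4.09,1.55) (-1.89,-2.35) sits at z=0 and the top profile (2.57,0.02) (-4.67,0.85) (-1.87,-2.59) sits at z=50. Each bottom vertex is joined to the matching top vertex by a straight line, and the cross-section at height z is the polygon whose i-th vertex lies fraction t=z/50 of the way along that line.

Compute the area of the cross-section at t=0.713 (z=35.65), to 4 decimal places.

Area at t=0.713: 11.6351

Cross-section at t=0.713: each vertex is (1-t)·p0[i] + t·p1[i].
  v1: (1-0.713)·(2.75,0.72) + 0.713·(2.57,0.02) = (2.6217,0.2209)
  v2: (1-0.713)·(-4.09,1.55) + 0.713·(-4.67,0.85) = (-4.5035,1.0509)
  v3: (1-0.713)·(-1.89,-2.35) + 0.713·(-1.87,-2.59) = (-1.8757,-2.5211)
Shoelace sum Σ(x_i·y_{i+1} − x_{i+1}·y_i):
  i=1: 2.6217·1.0509 − -4.5035·0.2209 = +3.7499 (running +3.7499)
  i=2: -4.5035·-2.5211 − -1.8757·1.0509 = +13.3252 (running +17.0751)
  i=3: -1.8757·0.2209 − 2.6217·-2.5211 = +6.1952 (running +23.2703)
Area = |Σ|/2 = |23.2703|/2 = 11.6351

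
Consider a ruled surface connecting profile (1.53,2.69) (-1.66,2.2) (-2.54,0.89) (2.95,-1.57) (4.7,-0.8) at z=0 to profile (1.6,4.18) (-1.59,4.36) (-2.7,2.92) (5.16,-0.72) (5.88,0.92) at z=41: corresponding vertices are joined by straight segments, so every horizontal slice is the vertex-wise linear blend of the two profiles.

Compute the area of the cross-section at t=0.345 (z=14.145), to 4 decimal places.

Area at t=0.345: 17.3539

Cross-section at t=0.345: each vertex is (1-t)·p0[i] + t·p1[i].
  v1: (1-0.345)·(1.53,2.69) + 0.345·(1.6,4.18) = (1.5541,3.2040)
  v2: (1-0.345)·(-1.66,2.2) + 0.345·(-1.59,4.36) = (-1.6359,2.9452)
  v3: (1-0.345)·(-2.54,0.89) + 0.345·(-2.7,2.92) = (-2.5952,1.5903)
  v4: (1-0.345)·(2.95,-1.57) + 0.345·(5.16,-0.72) = (3.7125,-1.2768)
  v5: (1-0.345)·(4.7,-0.8) + 0.345·(5.88,0.92) = (5.1071,-0.2066)
Shoelace sum Σ(x_i·y_{i+1} − x_{i+1}·y_i):
  i=1: 1.5541·2.9452 − -1.6359·3.2040 = +9.8186 (running +9.8186)
  i=2: -1.6359·1.5903 − -2.5952·2.9452 = +5.0418 (running +14.8604)
  i=3: -2.5952·-1.2768 − 3.7125·1.5903 = -2.5907 (running +12.2698)
  i=4: 3.7125·-0.2066 − 5.1071·-1.2768 = +5.7535 (running +18.0233)
  i=5: 5.1071·3.2040 − 1.5541·-0.2066 = +16.6845 (running +34.7078)
Area = |Σ|/2 = |34.7078|/2 = 17.3539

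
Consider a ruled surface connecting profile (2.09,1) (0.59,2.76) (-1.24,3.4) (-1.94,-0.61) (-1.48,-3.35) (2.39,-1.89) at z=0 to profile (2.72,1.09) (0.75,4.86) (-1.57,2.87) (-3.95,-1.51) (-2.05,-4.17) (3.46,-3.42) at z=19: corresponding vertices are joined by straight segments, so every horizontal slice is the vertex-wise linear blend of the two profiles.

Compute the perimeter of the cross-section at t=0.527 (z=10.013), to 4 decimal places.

Perimeter at t=0.527: 21.6274

Cross-section at t=0.527: each vertex is (1-t)·p0[i] + t·p1[i].
  v1: (1-0.527)·(2.09,1) + 0.527·(2.72,1.09) = (2.4220,1.0474)
  v2: (1-0.527)·(0.59,2.76) + 0.527·(0.75,4.86) = (0.6743,3.8667)
  v3: (1-0.527)·(-1.24,3.4) + 0.527·(-1.57,2.87) = (-1.4139,3.1207)
  v4: (1-0.527)·(-1.94,-0.61) + 0.527·(-3.95,-1.51) = (-2.9993,-1.0843)
  v5: (1-0.527)·(-1.48,-3.35) + 0.527·(-2.05,-4.17) = (-1.7804,-3.7821)
  v6: (1-0.527)·(2.39,-1.89) + 0.527·(3.46,-3.42) = (2.9539,-2.6963)
Perimeter = Σ |v_{i+1} − v_i|:
  edge 1→2: √(-1.7477² + 2.8193²) = 3.3170 (running 3.3170)
  edge 2→3: √(-2.0882² + -0.7460²) = 2.2175 (running 5.5345)
  edge 3→4: √(-1.5854² + -4.2050²) = 4.4939 (running 10.0284)
  edge 4→5: √(1.2189² + -2.6978²) = 2.9604 (running 12.9888)
  edge 5→6: √(4.7343² + 1.0858²) = 4.8572 (running 17.8460)
  edge 6→1: √(-0.5319² + 3.7437²) = 3.7813 (running 21.6274)
Perimeter = 21.6274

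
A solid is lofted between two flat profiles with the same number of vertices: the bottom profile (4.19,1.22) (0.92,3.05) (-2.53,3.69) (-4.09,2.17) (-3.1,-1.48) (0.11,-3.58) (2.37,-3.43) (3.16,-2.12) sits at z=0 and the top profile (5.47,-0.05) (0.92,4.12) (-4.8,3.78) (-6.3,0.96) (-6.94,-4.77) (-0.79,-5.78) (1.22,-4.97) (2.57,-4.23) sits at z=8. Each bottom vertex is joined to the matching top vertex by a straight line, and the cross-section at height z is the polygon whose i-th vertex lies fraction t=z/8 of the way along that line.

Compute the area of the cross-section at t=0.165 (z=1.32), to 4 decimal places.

Area at t=0.165: 48.2207

Cross-section at t=0.165: each vertex is (1-t)·p0[i] + t·p1[i].
  v1: (1-0.165)·(4.19,1.22) + 0.165·(5.47,-0.05) = (4.4012,1.0104)
  v2: (1-0.165)·(0.92,3.05) + 0.165·(0.92,4.12) = (0.9200,3.2266)
  v3: (1-0.165)·(-2.53,3.69) + 0.165·(-4.8,3.78) = (-2.9045,3.7048)
  v4: (1-0.165)·(-4.09,2.17) + 0.165·(-6.3,0.96) = (-4.4546,1.9704)
  v5: (1-0.165)·(-3.1,-1.48) + 0.165·(-6.94,-4.77) = (-3.7336,-2.0229)
  v6: (1-0.165)·(0.11,-3.58) + 0.165·(-0.79,-5.78) = (-0.0385,-3.9430)
  v7: (1-0.165)·(2.37,-3.43) + 0.165·(1.22,-4.97) = (2.1803,-3.6841)
  v8: (1-0.165)·(3.16,-2.12) + 0.165·(2.57,-4.23) = (3.0626,-2.4682)
Shoelace sum Σ(x_i·y_{i+1} − x_{i+1}·y_i):
  i=1: 4.4012·3.2266 − 0.9200·1.0104 = +13.2711 (running +13.2711)
  i=2: 0.9200·3.7048 − -2.9045·3.2266 = +12.7801 (running +26.0512)
  i=3: -2.9045·1.9704 − -4.4546·3.7048 = +10.7808 (running +36.8320)
  i=4: -4.4546·-2.0229 − -3.7336·1.9704 = +16.3676 (running +53.1996)
  i=5: -3.7336·-3.9430 − -0.0385·-2.0229 = +14.6437 (running +67.8433)
  i=6: -0.0385·-3.6841 − 2.1803·-3.9430 = +8.7386 (running +76.5819)
  i=7: 2.1803·-2.4682 − 3.0626·-3.6841 = +5.9019 (running +82.4838)
  i=8: 3.0626·1.0104 − 4.4012·-2.4682 = +13.9575 (running +96.4413)
Area = |Σ|/2 = |96.4413|/2 = 48.2207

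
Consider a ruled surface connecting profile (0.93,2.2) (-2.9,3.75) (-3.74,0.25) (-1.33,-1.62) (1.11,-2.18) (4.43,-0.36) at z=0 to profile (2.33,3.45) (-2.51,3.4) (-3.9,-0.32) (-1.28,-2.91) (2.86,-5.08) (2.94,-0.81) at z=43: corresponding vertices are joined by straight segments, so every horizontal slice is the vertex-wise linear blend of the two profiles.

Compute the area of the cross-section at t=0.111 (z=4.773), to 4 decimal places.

Area at t=0.111: 28.5807

Cross-section at t=0.111: each vertex is (1-t)·p0[i] + t·p1[i].
  v1: (1-0.111)·(0.93,2.2) + 0.111·(2.33,3.45) = (1.0854,2.3388)
  v2: (1-0.111)·(-2.9,3.75) + 0.111·(-2.51,3.4) = (-2.8567,3.7112)
  v3: (1-0.111)·(-3.74,0.25) + 0.111·(-3.9,-0.32) = (-3.7578,0.1867)
  v4: (1-0.111)·(-1.33,-1.62) + 0.111·(-1.28,-2.91) = (-1.3245,-1.7632)
  v5: (1-0.111)·(1.11,-2.18) + 0.111·(2.86,-5.08) = (1.3043,-2.5019)
  v6: (1-0.111)·(4.43,-0.36) + 0.111·(2.94,-0.81) = (4.2646,-0.4099)
Shoelace sum Σ(x_i·y_{i+1} − x_{i+1}·y_i):
  i=1: 1.0854·3.7112 − -2.8567·2.3388 = +10.7092 (running +10.7092)
  i=2: -2.8567·0.1867 − -3.7578·3.7112 = +13.4122 (running +24.1214)
  i=3: -3.7578·-1.7632 − -1.3245·0.1867 = +6.8730 (running +30.9943)
  i=4: -1.3245·-2.5019 − 1.3043·-1.7632 = +5.6133 (running +36.6076)
  i=5: 1.3043·-0.4099 − 4.2646·-2.5019 = +10.1350 (running +46.7426)
  i=6: 4.2646·2.3388 − 1.0854·-0.4099 = +10.4188 (running +57.1614)
Area = |Σ|/2 = |57.1614|/2 = 28.5807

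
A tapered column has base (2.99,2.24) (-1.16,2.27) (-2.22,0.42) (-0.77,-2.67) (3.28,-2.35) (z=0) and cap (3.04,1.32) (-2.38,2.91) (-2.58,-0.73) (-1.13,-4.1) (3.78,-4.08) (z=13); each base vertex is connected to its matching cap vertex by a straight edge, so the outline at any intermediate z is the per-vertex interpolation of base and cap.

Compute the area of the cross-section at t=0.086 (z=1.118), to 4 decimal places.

Area at t=0.086: 23.5059

Cross-section at t=0.086: each vertex is (1-t)·p0[i] + t·p1[i].
  v1: (1-0.086)·(2.99,2.24) + 0.086·(3.04,1.32) = (2.9943,2.1609)
  v2: (1-0.086)·(-1.16,2.27) + 0.086·(-2.38,2.91) = (-1.2649,2.3250)
  v3: (1-0.086)·(-2.22,0.42) + 0.086·(-2.58,-0.73) = (-2.2510,0.3211)
  v4: (1-0.086)·(-0.77,-2.67) + 0.086·(-1.13,-4.1) = (-0.8010,-2.7930)
  v5: (1-0.086)·(3.28,-2.35) + 0.086·(3.78,-4.08) = (3.3230,-2.4988)
Shoelace sum Σ(x_i·y_{i+1} − x_{i+1}·y_i):
  i=1: 2.9943·2.3250 − -1.2649·2.1609 = +9.6952 (running +9.6952)
  i=2: -1.2649·0.3211 − -2.2510·2.3250 = +4.8274 (running +14.5226)
  i=3: -2.2510·-2.7930 − -0.8010·0.3211 = +6.5441 (running +21.0667)
  i=4: -0.8010·-2.4988 − 3.3230·-2.7930 = +11.2825 (running +32.3492)
  i=5: 3.3230·2.1609 − 2.9943·-2.4988 = +14.6627 (running +47.0119)
Area = |Σ|/2 = |47.0119|/2 = 23.5059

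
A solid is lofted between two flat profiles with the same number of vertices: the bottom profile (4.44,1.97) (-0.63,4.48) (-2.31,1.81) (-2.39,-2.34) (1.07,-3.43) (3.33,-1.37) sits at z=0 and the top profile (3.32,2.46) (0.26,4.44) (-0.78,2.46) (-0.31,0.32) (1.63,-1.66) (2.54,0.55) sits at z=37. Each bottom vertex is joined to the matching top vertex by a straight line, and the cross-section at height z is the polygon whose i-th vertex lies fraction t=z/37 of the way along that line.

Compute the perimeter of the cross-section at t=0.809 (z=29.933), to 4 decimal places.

Cross-section at t=0.809: each vertex is (1-t)·p0[i] + t·p1[i].
  v1: (1-0.809)·(4.44,1.97) + 0.809·(3.32,2.46) = (3.5339,2.3664)
  v2: (1-0.809)·(-0.63,4.48) + 0.809·(0.26,4.44) = (0.0900,4.4476)
  v3: (1-0.809)·(-2.31,1.81) + 0.809·(-0.78,2.46) = (-1.0722,2.3358)
  v4: (1-0.809)·(-2.39,-2.34) + 0.809·(-0.31,0.32) = (-0.7073,-0.1881)
  v5: (1-0.809)·(1.07,-3.43) + 0.809·(1.63,-1.66) = (1.5230,-1.9981)
  v6: (1-0.809)·(3.33,-1.37) + 0.809·(2.54,0.55) = (2.6909,0.1833)
Perimeter = Σ |v_{i+1} − v_i|:
  edge 1→2: √(-3.4439² + 2.0812²) = 4.0239 (running 4.0239)
  edge 2→3: √(-1.1622² + -2.1118²) = 2.4105 (running 6.4344)
  edge 3→4: √(0.3649² + -2.5239²) = 2.5502 (running 8.9846)
  edge 4→5: √(2.2303² + -1.8100²) = 2.8724 (running 11.8569)
  edge 5→6: √(1.1679² + 2.1814²) = 2.4743 (running 14.3312)
  edge 6→1: √(0.8430² + 2.1831²) = 2.3402 (running 16.6715)
Perimeter = 16.6715

Perimeter at t=0.809: 16.6715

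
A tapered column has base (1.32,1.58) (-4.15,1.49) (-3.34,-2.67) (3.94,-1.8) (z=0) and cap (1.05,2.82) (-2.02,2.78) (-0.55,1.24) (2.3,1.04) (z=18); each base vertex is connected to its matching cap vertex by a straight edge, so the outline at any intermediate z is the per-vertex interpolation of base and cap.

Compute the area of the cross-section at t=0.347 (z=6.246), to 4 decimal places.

Area at t=0.347: 16.2211

Cross-section at t=0.347: each vertex is (1-t)·p0[i] + t·p1[i].
  v1: (1-0.347)·(1.32,1.58) + 0.347·(1.05,2.82) = (1.2263,2.0103)
  v2: (1-0.347)·(-4.15,1.49) + 0.347·(-2.02,2.78) = (-3.4109,1.9376)
  v3: (1-0.347)·(-3.34,-2.67) + 0.347·(-0.55,1.24) = (-2.3719,-1.3132)
  v4: (1-0.347)·(3.94,-1.8) + 0.347·(2.3,1.04) = (3.3709,-0.8145)
Shoelace sum Σ(x_i·y_{i+1} − x_{i+1}·y_i):
  i=1: 1.2263·1.9376 − -3.4109·2.0103 = +9.2330 (running +9.2330)
  i=2: -3.4109·-1.3132 − -2.3719·1.9376 = +9.0751 (running +18.3081)
  i=3: -2.3719·-0.8145 − 3.3709·-1.3132 = +6.3587 (running +24.6668)
  i=4: 3.3709·2.0103 − 1.2263·-0.8145 = +7.7753 (running +32.4421)
Area = |Σ|/2 = |32.4421|/2 = 16.2211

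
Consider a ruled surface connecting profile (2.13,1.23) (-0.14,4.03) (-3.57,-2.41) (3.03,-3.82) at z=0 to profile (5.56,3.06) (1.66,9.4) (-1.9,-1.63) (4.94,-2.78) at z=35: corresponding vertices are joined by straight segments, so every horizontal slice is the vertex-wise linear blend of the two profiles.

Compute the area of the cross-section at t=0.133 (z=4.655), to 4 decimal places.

Area at t=0.133: 31.0183

Cross-section at t=0.133: each vertex is (1-t)·p0[i] + t·p1[i].
  v1: (1-0.133)·(2.13,1.23) + 0.133·(5.56,3.06) = (2.5862,1.4734)
  v2: (1-0.133)·(-0.14,4.03) + 0.133·(1.66,9.4) = (0.0994,4.7442)
  v3: (1-0.133)·(-3.57,-2.41) + 0.133·(-1.9,-1.63) = (-3.3479,-2.3063)
  v4: (1-0.133)·(3.03,-3.82) + 0.133·(4.94,-2.78) = (3.2840,-3.6817)
Shoelace sum Σ(x_i·y_{i+1} − x_{i+1}·y_i):
  i=1: 2.5862·4.7442 − 0.0994·1.4734 = +12.1230 (running +12.1230)
  i=2: 0.0994·-2.3063 − -3.3479·4.7442 = +15.6539 (running +27.7768)
  i=3: -3.3479·-3.6817 − 3.2840·-2.3063 = +19.8997 (running +47.6765)
  i=4: 3.2840·1.4734 − 2.5862·-3.6817 = +14.3602 (running +62.0367)
Area = |Σ|/2 = |62.0367|/2 = 31.0183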